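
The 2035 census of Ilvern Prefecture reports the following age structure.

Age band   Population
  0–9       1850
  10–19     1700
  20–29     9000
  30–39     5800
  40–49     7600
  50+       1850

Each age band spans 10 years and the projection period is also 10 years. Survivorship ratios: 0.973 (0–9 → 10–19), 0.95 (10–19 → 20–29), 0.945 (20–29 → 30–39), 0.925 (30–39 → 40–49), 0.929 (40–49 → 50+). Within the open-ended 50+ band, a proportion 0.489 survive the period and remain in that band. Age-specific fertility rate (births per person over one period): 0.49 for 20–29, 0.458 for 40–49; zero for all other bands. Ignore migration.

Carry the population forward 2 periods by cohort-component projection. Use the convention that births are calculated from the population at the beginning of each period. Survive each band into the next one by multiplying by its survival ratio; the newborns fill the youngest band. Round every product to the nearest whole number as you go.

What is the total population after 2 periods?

Numbering the bands 1..6 from youngest to oldest:
Period 1:
Births: 9000 × 0.49 = 4410 ; 7600 × 0.458 = 3481 → total 7891
Band 2: 1850 × 0.973 = 1800
Band 3: 1700 × 0.95 = 1615
Band 4: 9000 × 0.945 = 8505
Band 5: 5800 × 0.925 = 5365
Band 6: 7600 × 0.929 + 1850 × 0.489 = 7060 + 905 = 7965
→ [7891, 1800, 1615, 8505, 5365, 7965]
Period 2:
Births: 1615 × 0.49 = 791 ; 5365 × 0.458 = 2457 → total 3248
Band 2: 7891 × 0.973 = 7678
Band 3: 1800 × 0.95 = 1710
Band 4: 1615 × 0.945 = 1526
Band 5: 8505 × 0.925 = 7867
Band 6: 5365 × 0.929 + 7965 × 0.489 = 4984 + 3895 = 8879
→ [3248, 7678, 1710, 1526, 7867, 8879]
Total after period 2: 3248 + 7678 + 1710 + 1526 + 7867 + 8879 = 30908

30908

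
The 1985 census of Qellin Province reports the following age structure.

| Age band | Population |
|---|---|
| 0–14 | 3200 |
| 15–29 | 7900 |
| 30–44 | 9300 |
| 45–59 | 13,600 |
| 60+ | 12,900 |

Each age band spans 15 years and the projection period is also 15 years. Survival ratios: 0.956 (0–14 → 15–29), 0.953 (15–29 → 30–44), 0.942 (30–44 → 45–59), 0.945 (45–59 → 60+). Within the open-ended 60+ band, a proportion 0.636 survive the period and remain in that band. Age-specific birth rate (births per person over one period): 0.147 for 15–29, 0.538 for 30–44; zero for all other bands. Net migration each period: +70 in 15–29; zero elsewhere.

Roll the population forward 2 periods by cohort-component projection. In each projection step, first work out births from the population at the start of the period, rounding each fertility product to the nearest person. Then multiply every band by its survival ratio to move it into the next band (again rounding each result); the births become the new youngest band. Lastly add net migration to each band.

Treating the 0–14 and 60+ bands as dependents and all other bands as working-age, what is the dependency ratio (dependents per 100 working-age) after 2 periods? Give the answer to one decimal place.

Let band 1 be 0–14 through band 5 = 60+.
Period 1.
Births: 7900 × 0.147 = 1161 ; 9300 × 0.538 = 5003 → 6164
Band 2: 3200 × 0.956 = 3059
Band 3: 7900 × 0.953 = 7529
Band 4: 9300 × 0.942 = 8761
Band 5: 13600 × 0.945 + 12900 × 0.636 = 12852 + 8204 = 21056
Net migration: Band 2 + 70 → 3129
Population now: 0–14=6164, 15–29=3129, 30–44=7529, 45–59=8761, 60+=21056
Period 2.
Births: 3129 × 0.147 = 460 ; 7529 × 0.538 = 4051 → 4511
Band 2: 6164 × 0.956 = 5893
Band 3: 3129 × 0.953 = 2982
Band 4: 7529 × 0.942 = 7092
Band 5: 8761 × 0.945 + 21056 × 0.636 = 8279 + 13392 = 21671
Net migration: Band 2 + 70 → 5963
Population now: 0–14=4511, 15–29=5963, 30–44=2982, 45–59=7092, 60+=21671
Dependents (band 0–14 + band 60+) = 4511 + 21671 = 26182; working-age = 16037; ratio = 26182/16037 × 100 = 163.3

163.3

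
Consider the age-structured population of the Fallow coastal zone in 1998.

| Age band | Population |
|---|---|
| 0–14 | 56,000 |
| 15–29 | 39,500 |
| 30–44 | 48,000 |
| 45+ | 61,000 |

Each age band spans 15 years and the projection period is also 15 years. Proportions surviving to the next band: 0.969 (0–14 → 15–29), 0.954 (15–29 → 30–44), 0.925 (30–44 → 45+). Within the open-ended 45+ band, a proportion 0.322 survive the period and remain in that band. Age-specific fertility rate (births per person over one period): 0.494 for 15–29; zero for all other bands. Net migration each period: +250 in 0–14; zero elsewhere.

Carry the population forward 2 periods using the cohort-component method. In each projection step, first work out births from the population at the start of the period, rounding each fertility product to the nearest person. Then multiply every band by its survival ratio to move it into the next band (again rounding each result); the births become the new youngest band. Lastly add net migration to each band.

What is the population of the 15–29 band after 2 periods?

19150

Let band 1 be 0–14 through band 4 = 45+.
[period 1]
Births: 39500 * 0.494 = 19513
Band 2: 56000 * 0.969 = 54264
Band 3: 39500 * 0.954 = 37683
Band 4: 48000 * 0.925 + 61000 * 0.322 = 44400 + 19642 = 64042
Net migration: Band 1 + 250 → 19763
Giving 19763 / 54264 / 37683 / 64042.
[period 2]
Births: 54264 * 0.494 = 26806
Band 2: 19763 * 0.969 = 19150
Band 3: 54264 * 0.954 = 51768
Band 4: 37683 * 0.925 + 64042 * 0.322 = 34857 + 20622 = 55479
Net migration: Band 1 + 250 → 27056
Giving 27056 / 19150 / 51768 / 55479.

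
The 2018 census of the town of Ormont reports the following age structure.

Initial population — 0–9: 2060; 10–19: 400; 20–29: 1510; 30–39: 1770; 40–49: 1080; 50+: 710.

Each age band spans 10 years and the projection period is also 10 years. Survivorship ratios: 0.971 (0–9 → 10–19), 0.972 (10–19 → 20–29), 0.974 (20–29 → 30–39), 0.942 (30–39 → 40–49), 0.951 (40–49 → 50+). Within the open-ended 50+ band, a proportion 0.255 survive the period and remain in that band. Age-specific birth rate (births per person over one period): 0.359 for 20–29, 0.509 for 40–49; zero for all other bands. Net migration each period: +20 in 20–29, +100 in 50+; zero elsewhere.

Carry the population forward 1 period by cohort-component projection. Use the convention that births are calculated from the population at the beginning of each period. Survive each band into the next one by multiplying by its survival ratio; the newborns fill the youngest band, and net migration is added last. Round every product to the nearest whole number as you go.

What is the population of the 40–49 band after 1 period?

1667

Period 1:
Births: 1510 * 0.359 = 542, 1080 * 0.509 = 550 ⇒ total 1092
10–19: 2060 * 0.971 = 2000
20–29: 400 * 0.972 = 389
30–39: 1510 * 0.974 = 1471
40–49: 1770 * 0.942 = 1667
50+: 1080 * 0.951 + 710 * 0.255 = 1027 + 181 = 1208
Net migration: 20–29 + 20 → 409; 50+ + 100 → 1308
Population now: 0–9=1092, 10–19=2000, 20–29=409, 30–39=1471, 40–49=1667, 50+=1308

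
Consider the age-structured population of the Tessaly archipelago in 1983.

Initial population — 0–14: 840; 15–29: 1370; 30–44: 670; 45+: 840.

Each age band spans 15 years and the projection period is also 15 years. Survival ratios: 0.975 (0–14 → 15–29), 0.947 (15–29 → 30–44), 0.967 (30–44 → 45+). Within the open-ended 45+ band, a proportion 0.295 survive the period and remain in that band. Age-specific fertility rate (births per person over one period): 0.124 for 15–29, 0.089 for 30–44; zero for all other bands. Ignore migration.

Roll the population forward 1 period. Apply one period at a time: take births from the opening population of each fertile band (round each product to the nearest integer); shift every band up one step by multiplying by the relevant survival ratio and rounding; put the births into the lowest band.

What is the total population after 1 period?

Period 1:
Births: 1370 × 0.124 = 170 ; 670 × 0.089 = 60 — total 230
15–29: 840 × 0.975 = 819
30–44: 1370 × 0.947 = 1297
45+: 670 × 0.967 + 840 × 0.295 = 648 + 248 = 896
End of period: [230, 819, 1297, 896]
Total after period 1: 230 + 819 + 1297 + 896 = 3242

3242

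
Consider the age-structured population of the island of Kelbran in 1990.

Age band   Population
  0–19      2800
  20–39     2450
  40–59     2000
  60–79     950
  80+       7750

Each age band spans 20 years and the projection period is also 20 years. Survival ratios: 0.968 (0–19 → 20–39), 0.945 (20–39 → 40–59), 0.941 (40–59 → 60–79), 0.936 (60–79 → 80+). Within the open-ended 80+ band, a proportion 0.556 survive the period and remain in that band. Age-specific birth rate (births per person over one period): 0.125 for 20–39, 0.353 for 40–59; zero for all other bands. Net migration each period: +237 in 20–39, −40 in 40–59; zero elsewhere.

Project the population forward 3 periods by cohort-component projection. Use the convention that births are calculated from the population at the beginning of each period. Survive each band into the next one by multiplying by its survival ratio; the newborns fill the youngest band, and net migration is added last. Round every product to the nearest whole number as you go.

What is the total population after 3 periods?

Let band 1 be 0–19 through band 5 = 80+.
— Period 1 —
Births: 2450 × 0.125 = 306 ; 2000 × 0.353 = 706 → total 1012
Band 2: 2800 × 0.968 = 2710
Band 3: 2450 × 0.945 = 2315
Band 4: 2000 × 0.941 = 1882
Band 5: 950 × 0.936 + 7750 × 0.556 = 889 + 4309 = 5198
Net migration: Band 2 + 237 → 2947; Band 3 − 40 → 2275
End of period: [1012, 2947, 2275, 1882, 5198]
— Period 2 —
Births: 2947 × 0.125 = 368 ; 2275 × 0.353 = 803 → total 1171
Band 2: 1012 × 0.968 = 980
Band 3: 2947 × 0.945 = 2785
Band 4: 2275 × 0.941 = 2141
Band 5: 1882 × 0.936 + 5198 × 0.556 = 1762 + 2890 = 4652
Net migration: Band 2 + 237 → 1217; Band 3 − 40 → 2745
End of period: [1171, 1217, 2745, 2141, 4652]
— Period 3 —
Births: 1217 × 0.125 = 152 ; 2745 × 0.353 = 969 → total 1121
Band 2: 1171 × 0.968 = 1134
Band 3: 1217 × 0.945 = 1150
Band 4: 2745 × 0.941 = 2583
Band 5: 2141 × 0.936 + 4652 × 0.556 = 2004 + 2587 = 4591
Net migration: Band 2 + 237 → 1371; Band 3 − 40 → 1110
End of period: [1121, 1371, 1110, 2583, 4591]
Total after period 3: 1121 + 1371 + 1110 + 2583 + 4591 = 10776

10776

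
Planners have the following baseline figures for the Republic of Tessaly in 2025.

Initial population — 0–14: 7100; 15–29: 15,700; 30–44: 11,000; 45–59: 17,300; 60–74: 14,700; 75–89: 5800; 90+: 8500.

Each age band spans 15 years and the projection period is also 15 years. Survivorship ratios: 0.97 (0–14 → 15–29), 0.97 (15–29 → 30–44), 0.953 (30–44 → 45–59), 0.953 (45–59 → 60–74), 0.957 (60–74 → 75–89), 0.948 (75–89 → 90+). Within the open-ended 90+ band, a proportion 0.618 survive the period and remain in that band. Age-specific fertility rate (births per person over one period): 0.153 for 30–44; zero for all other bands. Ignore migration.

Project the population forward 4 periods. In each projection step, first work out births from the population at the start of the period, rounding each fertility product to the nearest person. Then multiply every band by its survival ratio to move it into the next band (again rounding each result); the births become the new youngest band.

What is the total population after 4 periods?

50176

Period 1.
Births: 11000 × 0.153 = 1683
15–29: 7100 × 0.97 = 6887
30–44: 15700 × 0.97 = 15229
45–59: 11000 × 0.953 = 10483
60–74: 17300 × 0.953 = 16487
75–89: 14700 × 0.957 = 14068
90+: 5800 × 0.948 + 8500 × 0.618 = 5498 + 5253 = 10751
End of period: [1683, 6887, 15229, 10483, 16487, 14068, 10751]
Period 2.
Births: 15229 × 0.153 = 2330
15–29: 1683 × 0.97 = 1633
30–44: 6887 × 0.97 = 6680
45–59: 15229 × 0.953 = 14513
60–74: 10483 × 0.953 = 9990
75–89: 16487 × 0.957 = 15778
90+: 14068 × 0.948 + 10751 × 0.618 = 13336 + 6644 = 19980
End of period: [2330, 1633, 6680, 14513, 9990, 15778, 19980]
Period 3.
Births: 6680 × 0.153 = 1022
15–29: 2330 × 0.97 = 2260
30–44: 1633 × 0.97 = 1584
45–59: 6680 × 0.953 = 6366
60–74: 14513 × 0.953 = 13831
75–89: 9990 × 0.957 = 9560
90+: 15778 × 0.948 + 19980 × 0.618 = 14958 + 12348 = 27306
End of period: [1022, 2260, 1584, 6366, 13831, 9560, 27306]
Period 4.
Births: 1584 × 0.153 = 242
15–29: 1022 × 0.97 = 991
30–44: 2260 × 0.97 = 2192
45–59: 1584 × 0.953 = 1510
60–74: 6366 × 0.953 = 6067
75–89: 13831 × 0.957 = 13236
90+: 9560 × 0.948 + 27306 × 0.618 = 9063 + 16875 = 25938
End of period: [242, 991, 2192, 1510, 6067, 13236, 25938]
Total after period 4: 242 + 991 + 2192 + 1510 + 6067 + 13236 + 25938 = 50176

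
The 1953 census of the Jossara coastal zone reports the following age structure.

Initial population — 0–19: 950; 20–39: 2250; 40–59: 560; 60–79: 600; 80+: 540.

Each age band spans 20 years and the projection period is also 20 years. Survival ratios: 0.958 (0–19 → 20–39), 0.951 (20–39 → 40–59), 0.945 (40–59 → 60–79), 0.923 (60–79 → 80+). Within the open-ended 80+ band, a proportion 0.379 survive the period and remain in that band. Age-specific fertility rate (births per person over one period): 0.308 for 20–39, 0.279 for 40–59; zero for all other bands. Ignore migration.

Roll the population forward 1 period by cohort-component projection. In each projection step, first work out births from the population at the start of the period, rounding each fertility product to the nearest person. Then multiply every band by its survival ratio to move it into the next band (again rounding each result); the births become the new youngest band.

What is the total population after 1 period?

Let group 1 be 0–19 through group 5 = 80+.
After projecting period 1:
Births: 2250 × 0.308 = 693 ; 560 × 0.279 = 156 → 849
Group 2: 950 × 0.958 = 910
Group 3: 2250 × 0.951 = 2140
Group 4: 560 × 0.945 = 529
Group 5: 600 × 0.923 + 540 × 0.379 = 554 + 205 = 759
Population now: 0–19=849, 20–39=910, 40–59=2140, 60–79=529, 80+=759
Total after period 1: 849 + 910 + 2140 + 529 + 759 = 5187

5187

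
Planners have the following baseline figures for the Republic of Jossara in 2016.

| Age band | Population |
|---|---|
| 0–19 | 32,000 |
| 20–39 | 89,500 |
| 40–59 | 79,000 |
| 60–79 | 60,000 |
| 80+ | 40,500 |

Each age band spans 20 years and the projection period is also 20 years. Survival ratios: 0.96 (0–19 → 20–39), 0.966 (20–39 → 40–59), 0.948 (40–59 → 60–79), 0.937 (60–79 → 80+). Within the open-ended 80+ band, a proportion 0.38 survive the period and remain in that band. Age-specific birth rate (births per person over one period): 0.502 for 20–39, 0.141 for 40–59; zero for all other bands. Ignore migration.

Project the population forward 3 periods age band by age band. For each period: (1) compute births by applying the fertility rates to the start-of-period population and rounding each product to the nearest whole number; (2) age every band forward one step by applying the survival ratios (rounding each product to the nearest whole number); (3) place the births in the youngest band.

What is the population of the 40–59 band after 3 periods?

Let group 1 be 0–19 through group 5 = 80+.
After projecting period 1:
Births: 89500 × 0.502 = 44929 ; 79000 × 0.141 = 11139 → total 56068
Group 2: 32000 × 0.96 = 30720
Group 3: 89500 × 0.966 = 86457
Group 4: 79000 × 0.948 = 74892
Group 5: 60000 × 0.937 + 40500 × 0.38 = 56220 + 15390 = 71610
Population now: 0–19=56068, 20–39=30720, 40–59=86457, 60–79=74892, 80+=71610
After projecting period 2:
Births: 30720 × 0.502 = 15421 ; 86457 × 0.141 = 12190 → total 27611
Group 2: 56068 × 0.96 = 53825
Group 3: 30720 × 0.966 = 29676
Group 4: 86457 × 0.948 = 81961
Group 5: 74892 × 0.937 + 71610 × 0.38 = 70174 + 27212 = 97386
Population now: 0–19=27611, 20–39=53825, 40–59=29676, 60–79=81961, 80+=97386
After projecting period 3:
Births: 53825 × 0.502 = 27020 ; 29676 × 0.141 = 4184 → total 31204
Group 2: 27611 × 0.96 = 26507
Group 3: 53825 × 0.966 = 51995
Group 4: 29676 × 0.948 = 28133
Group 5: 81961 × 0.937 + 97386 × 0.38 = 76797 + 37007 = 113804
Population now: 0–19=31204, 20–39=26507, 40–59=51995, 60–79=28133, 80+=113804

51995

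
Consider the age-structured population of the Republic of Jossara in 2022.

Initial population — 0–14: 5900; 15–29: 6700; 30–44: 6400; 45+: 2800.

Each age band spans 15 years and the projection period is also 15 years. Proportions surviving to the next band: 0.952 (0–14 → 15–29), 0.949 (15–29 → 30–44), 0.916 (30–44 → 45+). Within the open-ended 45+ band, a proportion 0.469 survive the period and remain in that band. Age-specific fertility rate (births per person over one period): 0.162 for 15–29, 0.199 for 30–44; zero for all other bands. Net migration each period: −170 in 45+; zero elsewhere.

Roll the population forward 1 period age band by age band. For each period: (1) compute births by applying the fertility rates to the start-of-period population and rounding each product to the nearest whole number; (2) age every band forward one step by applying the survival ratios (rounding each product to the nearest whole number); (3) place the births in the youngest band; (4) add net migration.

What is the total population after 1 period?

21339

Period 1:
Births: 6700 × 0.162 = 1085 ; 6400 × 0.199 = 1274 → total 2359
15–29: 5900 × 0.952 = 5617
30–44: 6700 × 0.949 = 6358
45+: 6400 × 0.916 + 2800 × 0.469 = 5862 + 1313 = 7175
Net migration: 45+ − 170 → 7005
Giving 2359 / 5617 / 6358 / 7005.
Total after period 1: 2359 + 5617 + 6358 + 7005 = 21339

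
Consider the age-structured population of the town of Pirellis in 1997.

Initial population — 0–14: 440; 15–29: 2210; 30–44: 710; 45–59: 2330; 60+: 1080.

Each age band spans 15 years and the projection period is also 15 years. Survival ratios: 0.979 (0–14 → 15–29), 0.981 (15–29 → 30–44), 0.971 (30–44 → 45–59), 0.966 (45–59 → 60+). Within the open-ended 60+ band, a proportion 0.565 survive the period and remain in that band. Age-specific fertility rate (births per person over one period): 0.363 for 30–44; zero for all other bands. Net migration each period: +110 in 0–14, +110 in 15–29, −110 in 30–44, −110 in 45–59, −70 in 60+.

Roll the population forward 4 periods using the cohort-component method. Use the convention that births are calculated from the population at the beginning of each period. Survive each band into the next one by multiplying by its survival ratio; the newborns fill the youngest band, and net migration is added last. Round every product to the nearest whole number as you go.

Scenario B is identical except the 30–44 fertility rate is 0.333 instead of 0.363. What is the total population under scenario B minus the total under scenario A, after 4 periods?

Period 1:
Births: 710 × 0.363 = 258
15–29: 440 × 0.979 = 431
30–44: 2210 × 0.981 = 2168
45–59: 710 × 0.971 = 689
60+: 2330 × 0.966 + 1080 × 0.565 = 2251 + 610 = 2861
Net migration: 0–14 + 110 → 368; 15–29 + 110 → 541; 30–44 − 110 → 2058; 45–59 − 110 → 579; 60+ − 70 → 2791
Giving 368 / 541 / 2058 / 579 / 2791.
Period 2:
Births: 2058 × 0.363 = 747
15–29: 368 × 0.979 = 360
30–44: 541 × 0.981 = 531
45–59: 2058 × 0.971 = 1998
60+: 579 × 0.966 + 2791 × 0.565 = 559 + 1577 = 2136
Net migration: 0–14 + 110 → 857; 15–29 + 110 → 470; 30–44 − 110 → 421; 45–59 − 110 → 1888; 60+ − 70 → 2066
Giving 857 / 470 / 421 / 1888 / 2066.
Period 3:
Births: 421 × 0.363 = 153
15–29: 857 × 0.979 = 839
30–44: 470 × 0.981 = 461
45–59: 421 × 0.971 = 409
60+: 1888 × 0.966 + 2066 × 0.565 = 1824 + 1167 = 2991
Net migration: 0–14 + 110 → 263; 15–29 + 110 → 949; 30–44 − 110 → 351; 45–59 − 110 → 299; 60+ − 70 → 2921
Giving 263 / 949 / 351 / 299 / 2921.
Period 4:
Births: 351 × 0.363 = 127
15–29: 263 × 0.979 = 257
30–44: 949 × 0.981 = 931
45–59: 351 × 0.971 = 341
60+: 299 × 0.966 + 2921 × 0.565 = 289 + 1650 = 1939
Net migration: 0–14 + 110 → 237; 15–29 + 110 → 367; 30–44 − 110 → 821; 45–59 − 110 → 231; 60+ − 70 → 1869
Giving 237 / 367 / 821 / 231 / 1869.
Scenario A total after 4 periods: 3525
Scenario B projection —
Period 1:
Births: 710 × 0.333 = 236
15–29: 440 × 0.979 = 431
30–44: 2210 × 0.981 = 2168
45–59: 710 × 0.971 = 689
60+: 2330 × 0.966 + 1080 × 0.565 = 2251 + 610 = 2861
Net migration: 0–14 + 110 → 346; 15–29 + 110 → 541; 30–44 − 110 → 2058; 45–59 − 110 → 579; 60+ − 70 → 2791
Giving 346 / 541 / 2058 / 579 / 2791.
Period 2:
Births: 2058 × 0.333 = 685
15–29: 346 × 0.979 = 339
30–44: 541 × 0.981 = 531
45–59: 2058 × 0.971 = 1998
60+: 579 × 0.966 + 2791 × 0.565 = 559 + 1577 = 2136
Net migration: 0–14 + 110 → 795; 15–29 + 110 → 449; 30–44 − 110 → 421; 45–59 − 110 → 1888; 60+ − 70 → 2066
Giving 795 / 449 / 421 / 1888 / 2066.
Period 3:
Births: 421 × 0.333 = 140
15–29: 795 × 0.979 = 778
30–44: 449 × 0.981 = 440
45–59: 421 × 0.971 = 409
60+: 1888 × 0.966 + 2066 × 0.565 = 1824 + 1167 = 2991
Net migration: 0–14 + 110 → 250; 15–29 + 110 → 888; 30–44 − 110 → 330; 45–59 − 110 → 299; 60+ − 70 → 2921
Giving 250 / 888 / 330 / 299 / 2921.
Period 4:
Births: 330 × 0.333 = 110
15–29: 250 × 0.979 = 245
30–44: 888 × 0.981 = 871
45–59: 330 × 0.971 = 320
60+: 299 × 0.966 + 2921 × 0.565 = 289 + 1650 = 1939
Net migration: 0–14 + 110 → 220; 15–29 + 110 → 355; 30–44 − 110 → 761; 45–59 − 110 → 210; 60+ − 70 → 1869
Giving 220 / 355 / 761 / 210 / 1869.
Scenario B total after 4 periods: 3415
Difference B − A = 3415 − 3525 = -110

-110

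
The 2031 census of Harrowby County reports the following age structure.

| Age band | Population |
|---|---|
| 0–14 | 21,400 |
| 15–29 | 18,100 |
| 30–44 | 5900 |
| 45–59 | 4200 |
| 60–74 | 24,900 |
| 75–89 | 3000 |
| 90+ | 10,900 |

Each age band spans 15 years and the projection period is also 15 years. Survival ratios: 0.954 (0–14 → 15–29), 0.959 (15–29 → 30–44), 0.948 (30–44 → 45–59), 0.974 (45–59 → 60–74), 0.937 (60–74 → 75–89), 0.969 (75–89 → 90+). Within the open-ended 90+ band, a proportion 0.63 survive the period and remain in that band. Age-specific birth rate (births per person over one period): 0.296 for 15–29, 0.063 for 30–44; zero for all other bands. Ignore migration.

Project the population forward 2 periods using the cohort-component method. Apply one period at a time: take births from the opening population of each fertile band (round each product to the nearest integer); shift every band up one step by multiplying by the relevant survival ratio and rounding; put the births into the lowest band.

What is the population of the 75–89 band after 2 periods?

3833

After projecting period 1:
Births: 18100 × 0.296 = 5358  |  5900 × 0.063 = 372 ⇒ total 5730
15–29: 21400 × 0.954 = 20416
30–44: 18100 × 0.959 = 17358
45–59: 5900 × 0.948 = 5593
60–74: 4200 × 0.974 = 4091
75–89: 24900 × 0.937 = 23331
90+: 3000 × 0.969 + 10900 × 0.63 = 2907 + 6867 = 9774
End of period: [5730, 20416, 17358, 5593, 4091, 23331, 9774]
After projecting period 2:
Births: 20416 × 0.296 = 6043  |  17358 × 0.063 = 1094 ⇒ total 7137
15–29: 5730 × 0.954 = 5466
30–44: 20416 × 0.959 = 19579
45–59: 17358 × 0.948 = 16455
60–74: 5593 × 0.974 = 5448
75–89: 4091 × 0.937 = 3833
90+: 23331 × 0.969 + 9774 × 0.63 = 22608 + 6158 = 28766
End of period: [7137, 5466, 19579, 16455, 5448, 3833, 28766]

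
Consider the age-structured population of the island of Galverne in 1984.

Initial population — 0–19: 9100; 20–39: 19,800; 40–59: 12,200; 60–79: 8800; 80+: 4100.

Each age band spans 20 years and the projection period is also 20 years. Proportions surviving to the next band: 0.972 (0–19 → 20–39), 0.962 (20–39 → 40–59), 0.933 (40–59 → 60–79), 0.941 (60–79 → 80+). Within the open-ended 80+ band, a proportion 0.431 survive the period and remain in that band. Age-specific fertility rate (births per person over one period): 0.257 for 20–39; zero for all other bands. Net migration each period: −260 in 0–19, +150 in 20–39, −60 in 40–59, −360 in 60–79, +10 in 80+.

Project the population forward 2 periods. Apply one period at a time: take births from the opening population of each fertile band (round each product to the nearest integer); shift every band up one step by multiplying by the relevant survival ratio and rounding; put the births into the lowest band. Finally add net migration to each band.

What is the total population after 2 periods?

(Groups numbered youngest = 1 to oldest = 5.)
[period 1]
Births: 19800 * 0.257 = 5089
Group 2: 9100 * 0.972 = 8845
Group 3: 19800 * 0.962 = 19048
Group 4: 12200 * 0.933 = 11383
Group 5: 8800 * 0.941 + 4100 * 0.431 = 8281 + 1767 = 10048
Net migration: Group 1 − 260 → 4829; Group 2 + 150 → 8995; Group 3 − 60 → 18988; Group 4 − 360 → 11023; Group 5 + 10 → 10058
Giving 4829 / 8995 / 18988 / 11023 / 10058.
[period 2]
Births: 8995 * 0.257 = 2312
Group 2: 4829 * 0.972 = 4694
Group 3: 8995 * 0.962 = 8653
Group 4: 18988 * 0.933 = 17716
Group 5: 11023 * 0.941 + 10058 * 0.431 = 10373 + 4335 = 14708
Net migration: Group 1 − 260 → 2052; Group 2 + 150 → 4844; Group 3 − 60 → 8593; Group 4 − 360 → 17356; Group 5 + 10 → 14718
Giving 2052 / 4844 / 8593 / 17356 / 14718.
Total after period 2: 2052 + 4844 + 8593 + 17356 + 14718 = 47563

47563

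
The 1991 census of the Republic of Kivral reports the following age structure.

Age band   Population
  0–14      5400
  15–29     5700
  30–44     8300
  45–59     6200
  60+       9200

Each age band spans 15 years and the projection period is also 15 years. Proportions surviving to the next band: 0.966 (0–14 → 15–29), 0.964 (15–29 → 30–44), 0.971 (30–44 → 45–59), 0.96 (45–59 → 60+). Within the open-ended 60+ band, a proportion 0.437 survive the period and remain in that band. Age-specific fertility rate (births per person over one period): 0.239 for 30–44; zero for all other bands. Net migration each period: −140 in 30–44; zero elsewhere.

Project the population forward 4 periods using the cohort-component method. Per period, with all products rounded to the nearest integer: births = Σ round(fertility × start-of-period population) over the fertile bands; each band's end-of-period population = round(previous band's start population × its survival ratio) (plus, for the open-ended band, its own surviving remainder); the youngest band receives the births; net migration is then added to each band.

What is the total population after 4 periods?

13293

Call the bands 1 to 5, youngest first.
[period 1]
Births: 8300 × 0.239 = 1984
Band 2: 5400 × 0.966 = 5216
Band 3: 5700 × 0.964 = 5495
Band 4: 8300 × 0.971 = 8059
Band 5: 6200 × 0.96 + 9200 × 0.437 = 5952 + 4020 = 9972
Net migration: Band 3 − 140 → 5355
End of period: [1984, 5216, 5355, 8059, 9972]
[period 2]
Births: 5355 × 0.239 = 1280
Band 2: 1984 × 0.966 = 1917
Band 3: 5216 × 0.964 = 5028
Band 4: 5355 × 0.971 = 5200
Band 5: 8059 × 0.96 + 9972 × 0.437 = 7737 + 4358 = 12095
Net migration: Band 3 − 140 → 4888
End of period: [1280, 1917, 4888, 5200, 12095]
[period 3]
Births: 4888 × 0.239 = 1168
Band 2: 1280 × 0.966 = 1236
Band 3: 1917 × 0.964 = 1848
Band 4: 4888 × 0.971 = 4746
Band 5: 5200 × 0.96 + 12095 × 0.437 = 4992 + 5286 = 10278
Net migration: Band 3 − 140 → 1708
End of period: [1168, 1236, 1708, 4746, 10278]
[period 4]
Births: 1708 × 0.239 = 408
Band 2: 1168 × 0.966 = 1128
Band 3: 1236 × 0.964 = 1192
Band 4: 1708 × 0.971 = 1658
Band 5: 4746 × 0.96 + 10278 × 0.437 = 4556 + 4491 = 9047
Net migration: Band 3 − 140 → 1052
End of period: [408, 1128, 1052, 1658, 9047]
Total after period 4: 408 + 1128 + 1052 + 1658 + 9047 = 13293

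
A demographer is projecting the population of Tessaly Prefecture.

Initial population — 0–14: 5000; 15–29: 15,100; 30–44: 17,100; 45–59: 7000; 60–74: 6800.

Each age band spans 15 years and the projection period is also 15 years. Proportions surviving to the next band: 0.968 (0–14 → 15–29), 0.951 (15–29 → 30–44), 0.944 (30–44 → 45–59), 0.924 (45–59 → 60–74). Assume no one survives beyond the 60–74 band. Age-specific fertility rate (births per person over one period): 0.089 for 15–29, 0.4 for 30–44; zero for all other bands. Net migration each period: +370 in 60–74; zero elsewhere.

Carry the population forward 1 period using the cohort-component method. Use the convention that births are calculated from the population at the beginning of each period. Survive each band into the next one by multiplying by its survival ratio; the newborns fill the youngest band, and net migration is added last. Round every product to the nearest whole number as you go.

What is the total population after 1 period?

Let group 1 be 0–14 through group 5 = 60–74.
— Period 1 —
Births: 15100 × 0.089 = 1344 ; 17100 × 0.4 = 6840 — total 8184
Group 2: 5000 × 0.968 = 4840
Group 3: 15100 × 0.951 = 14360
Group 4: 17100 × 0.944 = 16142
Group 5: 7000 × 0.924 = 6468
Net migration: Group 5 + 370 → 6838
Giving 8184 / 4840 / 14360 / 16142 / 6838.
Total after period 1: 8184 + 4840 + 14360 + 16142 + 6838 = 50364

50364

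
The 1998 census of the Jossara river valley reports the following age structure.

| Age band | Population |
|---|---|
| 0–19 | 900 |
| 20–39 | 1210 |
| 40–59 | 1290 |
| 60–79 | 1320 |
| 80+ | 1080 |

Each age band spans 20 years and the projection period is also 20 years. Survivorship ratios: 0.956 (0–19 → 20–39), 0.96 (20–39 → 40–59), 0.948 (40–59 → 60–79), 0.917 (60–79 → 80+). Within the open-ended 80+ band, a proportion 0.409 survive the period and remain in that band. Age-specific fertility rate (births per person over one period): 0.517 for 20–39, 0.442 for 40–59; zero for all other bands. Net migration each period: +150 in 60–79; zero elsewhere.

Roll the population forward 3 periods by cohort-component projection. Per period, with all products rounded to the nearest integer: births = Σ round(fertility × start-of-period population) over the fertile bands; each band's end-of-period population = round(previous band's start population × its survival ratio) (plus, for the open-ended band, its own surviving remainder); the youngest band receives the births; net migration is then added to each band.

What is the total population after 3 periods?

5842

[period 1]
Births: 1210 × 0.517 = 626 ; 1290 × 0.442 = 570 → 1196
20–39: 900 × 0.956 = 860
40–59: 1210 × 0.96 = 1162
60–79: 1290 × 0.948 = 1223
80+: 1320 × 0.917 + 1080 × 0.409 = 1210 + 442 = 1652
Net migration: 60–79 + 150 → 1373
End of period: [1196, 860, 1162, 1373, 1652]
[period 2]
Births: 860 × 0.517 = 445 ; 1162 × 0.442 = 514 → 959
20–39: 1196 × 0.956 = 1143
40–59: 860 × 0.96 = 826
60–79: 1162 × 0.948 = 1102
80+: 1373 × 0.917 + 1652 × 0.409 = 1259 + 676 = 1935
Net migration: 60–79 + 150 → 1252
End of period: [959, 1143, 826, 1252, 1935]
[period 3]
Births: 1143 × 0.517 = 591 ; 826 × 0.442 = 365 → 956
20–39: 959 × 0.956 = 917
40–59: 1143 × 0.96 = 1097
60–79: 826 × 0.948 = 783
80+: 1252 × 0.917 + 1935 × 0.409 = 1148 + 791 = 1939
Net migration: 60–79 + 150 → 933
End of period: [956, 917, 1097, 933, 1939]
Total after period 3: 956 + 917 + 1097 + 933 + 1939 = 5842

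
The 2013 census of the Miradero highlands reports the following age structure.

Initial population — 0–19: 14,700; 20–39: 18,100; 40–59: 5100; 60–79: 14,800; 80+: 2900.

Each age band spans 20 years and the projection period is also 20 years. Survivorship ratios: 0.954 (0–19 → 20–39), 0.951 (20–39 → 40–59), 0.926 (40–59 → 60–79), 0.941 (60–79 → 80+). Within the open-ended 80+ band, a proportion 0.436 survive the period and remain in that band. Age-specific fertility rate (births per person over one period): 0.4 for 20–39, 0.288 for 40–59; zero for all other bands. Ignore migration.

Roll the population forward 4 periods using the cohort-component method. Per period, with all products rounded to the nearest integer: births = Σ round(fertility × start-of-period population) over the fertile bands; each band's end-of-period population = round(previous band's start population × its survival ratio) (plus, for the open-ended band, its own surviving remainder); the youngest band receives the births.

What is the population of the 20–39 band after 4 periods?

Let band 1 be 0–19 through band 5 = 80+.
Period 1:
Births: 18100 * 0.4 = 7240, 5100 * 0.288 = 1469 — total 8709
Band 2: 14700 * 0.954 = 14024
Band 3: 18100 * 0.951 = 17213
Band 4: 5100 * 0.926 = 4723
Band 5: 14800 * 0.941 + 2900 * 0.436 = 13927 + 1264 = 15191
Population now: 0–19=8709, 20–39=14024, 40–59=17213, 60–79=4723, 80+=15191
Period 2:
Births: 14024 * 0.4 = 5610, 17213 * 0.288 = 4957 — total 10567
Band 2: 8709 * 0.954 = 8308
Band 3: 14024 * 0.951 = 13337
Band 4: 17213 * 0.926 = 15939
Band 5: 4723 * 0.941 + 15191 * 0.436 = 4444 + 6623 = 11067
Population now: 0–19=10567, 20–39=8308, 40–59=13337, 60–79=15939, 80+=11067
Period 3:
Births: 8308 * 0.4 = 3323, 13337 * 0.288 = 3841 — total 7164
Band 2: 10567 * 0.954 = 10081
Band 3: 8308 * 0.951 = 7901
Band 4: 13337 * 0.926 = 12350
Band 5: 15939 * 0.941 + 11067 * 0.436 = 14999 + 4825 = 19824
Population now: 0–19=7164, 20–39=10081, 40–59=7901, 60–79=12350, 80+=19824
Period 4:
Births: 10081 * 0.4 = 4032, 7901 * 0.288 = 2275 — total 6307
Band 2: 7164 * 0.954 = 6834
Band 3: 10081 * 0.951 = 9587
Band 4: 7901 * 0.926 = 7316
Band 5: 12350 * 0.941 + 19824 * 0.436 = 11621 + 8643 = 20264
Population now: 0–19=6307, 20–39=6834, 40–59=9587, 60–79=7316, 80+=20264

6834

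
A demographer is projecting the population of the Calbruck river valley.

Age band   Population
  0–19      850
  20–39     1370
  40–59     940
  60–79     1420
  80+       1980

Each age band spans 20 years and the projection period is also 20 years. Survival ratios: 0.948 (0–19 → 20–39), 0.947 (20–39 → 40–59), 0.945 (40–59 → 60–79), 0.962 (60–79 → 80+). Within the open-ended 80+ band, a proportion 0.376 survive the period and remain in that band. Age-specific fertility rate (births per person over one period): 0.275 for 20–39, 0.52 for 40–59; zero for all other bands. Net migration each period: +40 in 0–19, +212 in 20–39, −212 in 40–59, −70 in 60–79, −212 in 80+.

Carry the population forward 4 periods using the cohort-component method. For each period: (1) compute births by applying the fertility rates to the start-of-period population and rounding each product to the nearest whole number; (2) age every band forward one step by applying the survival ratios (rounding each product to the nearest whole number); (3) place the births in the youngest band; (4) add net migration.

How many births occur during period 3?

686

Numbering the bands 1..5 from youngest to oldest:
After projecting period 1:
Births: 1370 * 0.275 = 377, 940 * 0.52 = 489 → 866
Band 2: 850 * 0.948 = 806
Band 3: 1370 * 0.947 = 1297
Band 4: 940 * 0.945 = 888
Band 5: 1420 * 0.962 + 1980 * 0.376 = 1366 + 744 = 2110
Net migration: Band 1 + 40 → 906; Band 2 + 212 → 1018; Band 3 − 212 → 1085; Band 4 − 70 → 818; Band 5 − 212 → 1898
Population now: 0–19=906, 20–39=1018, 40–59=1085, 60–79=818, 80+=1898
After projecting period 2:
Births: 1018 * 0.275 = 280, 1085 * 0.52 = 564 → 844
Band 2: 906 * 0.948 = 859
Band 3: 1018 * 0.947 = 964
Band 4: 1085 * 0.945 = 1025
Band 5: 818 * 0.962 + 1898 * 0.376 = 787 + 714 = 1501
Net migration: Band 1 + 40 → 884; Band 2 + 212 → 1071; Band 3 − 212 → 752; Band 4 − 70 → 955; Band 5 − 212 → 1289
Population now: 0–19=884, 20–39=1071, 40–59=752, 60–79=955, 80+=1289
After projecting period 3:
Births: 1071 * 0.275 = 295, 752 * 0.52 = 391 → 686
Band 2: 884 * 0.948 = 838
Band 3: 1071 * 0.947 = 1014
Band 4: 752 * 0.945 = 711
Band 5: 955 * 0.962 + 1289 * 0.376 = 919 + 485 = 1404
Net migration: Band 1 + 40 → 726; Band 2 + 212 → 1050; Band 3 − 212 → 802; Band 4 − 70 → 641; Band 5 − 212 → 1192
Population now: 0–19=726, 20–39=1050, 40–59=802, 60–79=641, 80+=1192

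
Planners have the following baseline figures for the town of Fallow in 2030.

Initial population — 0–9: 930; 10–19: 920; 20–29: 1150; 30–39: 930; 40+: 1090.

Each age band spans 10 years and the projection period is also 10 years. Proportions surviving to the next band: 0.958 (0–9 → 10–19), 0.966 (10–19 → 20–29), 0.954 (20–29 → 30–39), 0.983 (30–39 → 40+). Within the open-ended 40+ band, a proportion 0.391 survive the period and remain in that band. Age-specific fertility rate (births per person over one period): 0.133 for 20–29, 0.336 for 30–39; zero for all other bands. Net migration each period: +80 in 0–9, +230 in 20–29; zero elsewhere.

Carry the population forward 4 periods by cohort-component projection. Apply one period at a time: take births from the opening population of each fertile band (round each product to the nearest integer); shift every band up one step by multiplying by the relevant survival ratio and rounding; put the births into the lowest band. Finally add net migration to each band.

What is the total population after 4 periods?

4249

Period 1:
Births: 1150 × 0.133 = 153 ; 930 × 0.336 = 312 → 465
10–19: 930 × 0.958 = 891
20–29: 920 × 0.966 = 889
30–39: 1150 × 0.954 = 1097
40+: 930 × 0.983 + 1090 × 0.391 = 914 + 426 = 1340
Net migration: 0–9 + 80 → 545; 20–29 + 230 → 1119
→ [545, 891, 1119, 1097, 1340]
Period 2:
Births: 1119 × 0.133 = 149 ; 1097 × 0.336 = 369 → 518
10–19: 545 × 0.958 = 522
20–29: 891 × 0.966 = 861
30–39: 1119 × 0.954 = 1068
40+: 1097 × 0.983 + 1340 × 0.391 = 1078 + 524 = 1602
Net migration: 0–9 + 80 → 598; 20–29 + 230 → 1091
→ [598, 522, 1091, 1068, 1602]
Period 3:
Births: 1091 × 0.133 = 145 ; 1068 × 0.336 = 359 → 504
10–19: 598 × 0.958 = 573
20–29: 522 × 0.966 = 504
30–39: 1091 × 0.954 = 1041
40+: 1068 × 0.983 + 1602 × 0.391 = 1050 + 626 = 1676
Net migration: 0–9 + 80 → 584; 20–29 + 230 → 734
→ [584, 573, 734, 1041, 1676]
Period 4:
Births: 734 × 0.133 = 98 ; 1041 × 0.336 = 350 → 448
10–19: 584 × 0.958 = 559
20–29: 573 × 0.966 = 554
30–39: 734 × 0.954 = 700
40+: 1041 × 0.983 + 1676 × 0.391 = 1023 + 655 = 1678
Net migration: 0–9 + 80 → 528; 20–29 + 230 → 784
→ [528, 559, 784, 700, 1678]
Total after period 4: 528 + 559 + 784 + 700 + 1678 = 4249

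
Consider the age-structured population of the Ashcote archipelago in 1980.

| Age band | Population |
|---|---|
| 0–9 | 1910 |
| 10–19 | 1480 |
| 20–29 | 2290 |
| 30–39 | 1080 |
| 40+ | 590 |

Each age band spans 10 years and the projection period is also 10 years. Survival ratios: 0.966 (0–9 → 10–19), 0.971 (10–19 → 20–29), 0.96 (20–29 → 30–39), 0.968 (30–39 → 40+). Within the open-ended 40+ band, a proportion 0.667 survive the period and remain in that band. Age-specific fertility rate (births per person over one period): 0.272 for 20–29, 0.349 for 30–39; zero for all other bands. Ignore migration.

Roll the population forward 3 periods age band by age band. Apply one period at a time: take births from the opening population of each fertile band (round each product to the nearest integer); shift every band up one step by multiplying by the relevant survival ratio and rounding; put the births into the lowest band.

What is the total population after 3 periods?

Period 1.
Births: 2290 * 0.272 = 623, 1080 * 0.349 = 377 → total 1000
10–19: 1910 * 0.966 = 1845
20–29: 1480 * 0.971 = 1437
30–39: 2290 * 0.96 = 2198
40+: 1080 * 0.968 + 590 * 0.667 = 1045 + 394 = 1439
Giving 1000 / 1845 / 1437 / 2198 / 1439.
Period 2.
Births: 1437 * 0.272 = 391, 2198 * 0.349 = 767 → total 1158
10–19: 1000 * 0.966 = 966
20–29: 1845 * 0.971 = 1791
30–39: 1437 * 0.96 = 1380
40+: 2198 * 0.968 + 1439 * 0.667 = 2128 + 960 = 3088
Giving 1158 / 966 / 1791 / 1380 / 3088.
Period 3.
Births: 1791 * 0.272 = 487, 1380 * 0.349 = 482 → total 969
10–19: 1158 * 0.966 = 1119
20–29: 966 * 0.971 = 938
30–39: 1791 * 0.96 = 1719
40+: 1380 * 0.968 + 3088 * 0.667 = 1336 + 2060 = 3396
Giving 969 / 1119 / 938 / 1719 / 3396.
Total after period 3: 969 + 1119 + 938 + 1719 + 3396 = 8141

8141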